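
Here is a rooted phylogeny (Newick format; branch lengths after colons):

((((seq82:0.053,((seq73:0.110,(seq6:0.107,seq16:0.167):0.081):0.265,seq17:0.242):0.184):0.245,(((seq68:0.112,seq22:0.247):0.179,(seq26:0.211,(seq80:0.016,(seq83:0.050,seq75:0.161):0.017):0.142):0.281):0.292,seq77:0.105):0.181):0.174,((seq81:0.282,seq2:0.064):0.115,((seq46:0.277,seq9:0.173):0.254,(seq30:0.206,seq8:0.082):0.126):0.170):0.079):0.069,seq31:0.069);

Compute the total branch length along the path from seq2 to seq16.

1.374

The path runs seq2 → … → MRCA → … → seq16; the MRCA is the node subtending (((seq82,((seq73,(seq6,seq16)),seq17)),(((seq68,seq22),(seq26,(seq80,(seq83,seq75)))),seq77)),((seq81,seq2),((seq46,seq9),(seq30,seq8)))).
Branch lengths along that path: 0.064 + 0.115 + 0.079 + 0.174 + 0.245 + 0.184 + 0.265 + 0.081 + 0.167 = 1.374.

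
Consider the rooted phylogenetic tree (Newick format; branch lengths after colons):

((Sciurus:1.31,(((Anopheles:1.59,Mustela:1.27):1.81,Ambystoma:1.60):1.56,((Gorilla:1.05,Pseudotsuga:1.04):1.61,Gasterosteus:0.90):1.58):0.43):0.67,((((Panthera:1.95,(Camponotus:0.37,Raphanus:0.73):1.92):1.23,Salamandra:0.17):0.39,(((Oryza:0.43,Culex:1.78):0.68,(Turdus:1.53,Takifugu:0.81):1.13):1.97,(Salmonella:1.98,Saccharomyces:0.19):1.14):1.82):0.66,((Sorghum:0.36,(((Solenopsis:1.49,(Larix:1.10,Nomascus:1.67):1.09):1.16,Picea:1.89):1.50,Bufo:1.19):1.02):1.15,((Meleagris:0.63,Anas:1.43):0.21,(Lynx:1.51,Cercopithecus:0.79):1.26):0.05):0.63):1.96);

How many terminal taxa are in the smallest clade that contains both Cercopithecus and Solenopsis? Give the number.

10

The MRCA of Cercopithecus and Solenopsis is the node subtending ((Sorghum,(((Solenopsis,(Larix,Nomascus)),Picea),Bufo)),((Meleagris,Anas),(Lynx,Cercopithecus))).
That clade contains 10 terminal taxa: Anas, Bufo, Cercopithecus, Larix, Lynx, Meleagris, Nomascus, Picea, Solenopsis, Sorghum.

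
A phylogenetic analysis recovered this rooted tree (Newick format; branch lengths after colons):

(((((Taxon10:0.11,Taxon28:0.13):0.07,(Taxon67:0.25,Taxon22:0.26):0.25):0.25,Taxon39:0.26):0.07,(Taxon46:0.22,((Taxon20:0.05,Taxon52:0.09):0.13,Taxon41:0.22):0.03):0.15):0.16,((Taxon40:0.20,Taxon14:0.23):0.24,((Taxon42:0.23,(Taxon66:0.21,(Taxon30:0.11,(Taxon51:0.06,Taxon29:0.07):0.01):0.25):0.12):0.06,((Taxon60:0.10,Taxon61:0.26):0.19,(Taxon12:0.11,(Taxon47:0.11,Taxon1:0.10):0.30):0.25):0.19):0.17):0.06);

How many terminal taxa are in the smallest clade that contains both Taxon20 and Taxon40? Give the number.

The MRCA of Taxon20 and Taxon40 is the root, so the clade is the entire tree.
That clade contains 21 terminal taxa: Taxon1, Taxon10, Taxon12, Taxon14, Taxon20, Taxon22, Taxon28, Taxon29, Taxon30, Taxon39, Taxon40, Taxon41, Taxon42, Taxon46, Taxon47, Taxon51, Taxon52, Taxon60, Taxon61, Taxon66, Taxon67.

21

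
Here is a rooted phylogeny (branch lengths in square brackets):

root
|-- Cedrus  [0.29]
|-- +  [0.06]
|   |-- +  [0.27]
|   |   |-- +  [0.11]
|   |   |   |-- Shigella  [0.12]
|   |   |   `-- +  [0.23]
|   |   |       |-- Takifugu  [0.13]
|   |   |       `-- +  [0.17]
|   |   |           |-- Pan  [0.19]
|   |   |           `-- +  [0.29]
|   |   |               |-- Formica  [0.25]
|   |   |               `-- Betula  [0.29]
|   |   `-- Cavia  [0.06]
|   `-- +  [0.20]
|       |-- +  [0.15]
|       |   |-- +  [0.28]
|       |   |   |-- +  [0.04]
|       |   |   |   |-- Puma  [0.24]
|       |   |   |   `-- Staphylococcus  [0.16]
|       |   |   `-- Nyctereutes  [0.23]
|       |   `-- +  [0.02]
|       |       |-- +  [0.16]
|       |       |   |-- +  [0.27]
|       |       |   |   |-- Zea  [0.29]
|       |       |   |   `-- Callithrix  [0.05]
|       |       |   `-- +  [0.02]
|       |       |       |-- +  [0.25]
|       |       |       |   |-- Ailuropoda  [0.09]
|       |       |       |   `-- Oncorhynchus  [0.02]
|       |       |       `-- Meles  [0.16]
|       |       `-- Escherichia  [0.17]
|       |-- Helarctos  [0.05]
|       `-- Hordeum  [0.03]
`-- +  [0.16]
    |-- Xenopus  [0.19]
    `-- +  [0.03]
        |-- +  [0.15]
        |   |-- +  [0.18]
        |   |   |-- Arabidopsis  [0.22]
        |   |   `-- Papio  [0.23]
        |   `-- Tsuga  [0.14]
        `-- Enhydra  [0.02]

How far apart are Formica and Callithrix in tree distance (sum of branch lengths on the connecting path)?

2.17

The path runs Formica → … → MRCA → … → Callithrix; the MRCA is the node subtending (((Shigella,(Takifugu,(Pan,(Formica,Betula)))),Cavia),((((Puma,Staphylococcus),Nyctereutes),(((Zea,Callithrix),((Ailuropoda,Oncorhynchus),Meles)),Escherichia)),Helarctos,Hordeum)).
Branch lengths along that path: 0.25 + 0.29 + 0.17 + 0.23 + 0.11 + 0.27 + 0.20 + 0.15 + 0.02 + 0.16 + 0.27 + 0.05 = 2.17.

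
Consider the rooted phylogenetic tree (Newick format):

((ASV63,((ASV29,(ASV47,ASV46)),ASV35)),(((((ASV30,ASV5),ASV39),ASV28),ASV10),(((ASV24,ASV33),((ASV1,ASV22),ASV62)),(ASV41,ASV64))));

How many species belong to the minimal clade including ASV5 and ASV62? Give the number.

The MRCA of ASV5 and ASV62 is the node subtending (((((ASV30,ASV5),ASV39),ASV28),ASV10),(((ASV24,ASV33),((ASV1,ASV22),ASV62)),(ASV41,ASV64))).
That clade contains 12 terminal taxa: ASV1, ASV10, ASV22, ASV24, ASV28, ASV30, ASV33, ASV39, ASV41, ASV5, ASV62, ASV64.

12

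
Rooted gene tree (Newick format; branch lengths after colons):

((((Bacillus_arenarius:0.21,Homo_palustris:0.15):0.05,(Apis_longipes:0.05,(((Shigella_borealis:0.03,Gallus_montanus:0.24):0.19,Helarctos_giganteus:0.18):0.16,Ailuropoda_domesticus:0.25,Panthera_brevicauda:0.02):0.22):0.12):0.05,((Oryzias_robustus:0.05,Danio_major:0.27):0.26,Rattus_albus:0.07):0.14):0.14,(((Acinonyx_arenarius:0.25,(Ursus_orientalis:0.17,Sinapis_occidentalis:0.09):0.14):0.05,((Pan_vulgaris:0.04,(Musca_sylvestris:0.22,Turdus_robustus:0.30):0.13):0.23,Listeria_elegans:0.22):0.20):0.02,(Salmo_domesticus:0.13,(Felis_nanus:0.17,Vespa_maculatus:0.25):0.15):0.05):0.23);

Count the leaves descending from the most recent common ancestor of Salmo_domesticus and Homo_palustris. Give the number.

21

The MRCA of Salmo_domesticus and Homo_palustris is the root, so the clade is the entire tree.
That clade contains 21 terminal taxa: Acinonyx_arenarius, Ailuropoda_domesticus, Apis_longipes, Bacillus_arenarius, Danio_major, Felis_nanus, Gallus_montanus, Helarctos_giganteus, Homo_palustris, Listeria_elegans, Musca_sylvestris, Oryzias_robustus, Pan_vulgaris, Panthera_brevicauda, Rattus_albus, Salmo_domesticus, Shigella_borealis, Sinapis_occidentalis, Turdus_robustus, Ursus_orientalis, Vespa_maculatus.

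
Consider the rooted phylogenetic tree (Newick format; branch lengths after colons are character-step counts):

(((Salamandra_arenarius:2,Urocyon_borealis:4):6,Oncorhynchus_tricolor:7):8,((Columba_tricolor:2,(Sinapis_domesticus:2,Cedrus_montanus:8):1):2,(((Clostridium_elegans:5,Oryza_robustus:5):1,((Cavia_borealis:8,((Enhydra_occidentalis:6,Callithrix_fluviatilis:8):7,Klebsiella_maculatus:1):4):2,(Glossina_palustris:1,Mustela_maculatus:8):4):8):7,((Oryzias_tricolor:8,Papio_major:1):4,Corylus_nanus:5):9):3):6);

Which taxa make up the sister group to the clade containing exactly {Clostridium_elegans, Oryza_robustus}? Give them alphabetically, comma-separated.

The clade containing exactly {Clostridium_elegans, Oryza_robustus} attaches to the tree at the node subtending ((Clostridium_elegans,Oryza_robustus),((Cavia_borealis,((Enhydra_occidentalis,Callithrix_fluviatilis),Klebsiella_maculatus)),(Glossina_palustris,Mustela_maculatus))).
The other lineage descending from that same node — the sister group — is ((Cavia_borealis,((Enhydra_occidentalis,Callithrix_fluviatilis),Klebsiella_maculatus)),(Glossina_palustris,Mustela_maculatus)); its 6 tips in alphabetical order are the answer.

Callithrix_fluviatilis, Cavia_borealis, Enhydra_occidentalis, Glossina_palustris, Klebsiella_maculatus, Mustela_maculatus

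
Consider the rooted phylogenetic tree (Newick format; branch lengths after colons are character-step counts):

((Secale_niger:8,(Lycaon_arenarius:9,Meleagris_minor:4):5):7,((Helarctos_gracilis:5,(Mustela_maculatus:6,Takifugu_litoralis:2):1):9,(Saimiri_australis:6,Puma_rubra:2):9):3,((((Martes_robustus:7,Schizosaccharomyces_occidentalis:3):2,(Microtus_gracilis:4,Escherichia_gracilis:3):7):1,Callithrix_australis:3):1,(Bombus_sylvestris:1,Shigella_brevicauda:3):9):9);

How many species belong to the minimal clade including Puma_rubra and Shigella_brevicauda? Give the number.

15

The MRCA of Puma_rubra and Shigella_brevicauda is the root, so the clade is the entire tree.
That clade contains 15 terminal taxa: Bombus_sylvestris, Callithrix_australis, Escherichia_gracilis, Helarctos_gracilis, Lycaon_arenarius, Martes_robustus, Meleagris_minor, Microtus_gracilis, Mustela_maculatus, Puma_rubra, Saimiri_australis, Schizosaccharomyces_occidentalis, Secale_niger, Shigella_brevicauda, Takifugu_litoralis.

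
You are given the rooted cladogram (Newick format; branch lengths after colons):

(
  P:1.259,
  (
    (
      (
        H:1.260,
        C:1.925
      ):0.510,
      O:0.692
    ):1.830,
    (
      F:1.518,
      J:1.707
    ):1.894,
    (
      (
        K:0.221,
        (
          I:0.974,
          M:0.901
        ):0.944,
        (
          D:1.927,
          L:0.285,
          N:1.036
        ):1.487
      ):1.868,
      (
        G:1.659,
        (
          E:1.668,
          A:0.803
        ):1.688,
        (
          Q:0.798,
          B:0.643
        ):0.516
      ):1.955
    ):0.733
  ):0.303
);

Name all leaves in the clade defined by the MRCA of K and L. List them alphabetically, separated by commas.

D, I, K, L, M, N

Tracing K: it sits inside (K,(I,M),(D,L,N)).
Tracing L: it sits inside (D,L,N).
The smallest clade enclosing both is (K,(I,M),(D,L,N)); the answer is its 6 terminal taxa in alphabetical order.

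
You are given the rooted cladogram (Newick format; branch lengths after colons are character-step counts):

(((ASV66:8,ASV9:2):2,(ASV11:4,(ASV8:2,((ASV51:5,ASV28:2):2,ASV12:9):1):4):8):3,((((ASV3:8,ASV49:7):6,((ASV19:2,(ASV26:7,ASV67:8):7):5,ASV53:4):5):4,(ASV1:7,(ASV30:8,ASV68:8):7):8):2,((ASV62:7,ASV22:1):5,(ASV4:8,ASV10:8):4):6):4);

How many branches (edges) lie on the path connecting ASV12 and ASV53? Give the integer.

10

The MRCA of ASV12 and ASV53 is the root of the tree.
From ASV12 up to that node: 5 branches. From ASV53 up to the same node: 5 branches. Total: 5 + 5 = 10.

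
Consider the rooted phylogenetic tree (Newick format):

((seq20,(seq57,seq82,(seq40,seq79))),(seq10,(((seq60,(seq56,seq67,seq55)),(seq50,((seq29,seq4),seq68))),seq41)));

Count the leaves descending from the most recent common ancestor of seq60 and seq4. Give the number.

8

The MRCA of seq60 and seq4 is the node subtending ((seq60,(seq56,seq67,seq55)),(seq50,((seq29,seq4),seq68))).
That clade contains 8 terminal taxa: seq29, seq4, seq50, seq55, seq56, seq60, seq67, seq68.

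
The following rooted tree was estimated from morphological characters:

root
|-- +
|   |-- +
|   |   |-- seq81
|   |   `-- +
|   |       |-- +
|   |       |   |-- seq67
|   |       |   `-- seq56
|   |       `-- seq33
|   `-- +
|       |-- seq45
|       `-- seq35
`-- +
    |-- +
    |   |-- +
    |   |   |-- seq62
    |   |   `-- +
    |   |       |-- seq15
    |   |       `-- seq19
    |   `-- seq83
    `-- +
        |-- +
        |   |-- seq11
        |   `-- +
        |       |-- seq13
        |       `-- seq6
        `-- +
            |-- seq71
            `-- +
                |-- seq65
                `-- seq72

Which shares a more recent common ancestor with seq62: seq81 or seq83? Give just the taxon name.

seq83

The MRCA of seq62 and seq83 subtends ((seq62,(seq15,seq19)),seq83) (4 taxa).
The MRCA of seq62 and seq81 is the root, subtending the entire tree (16 taxa).
The first is nested inside the second, so seq62 shares a more recent common ancestor with seq83.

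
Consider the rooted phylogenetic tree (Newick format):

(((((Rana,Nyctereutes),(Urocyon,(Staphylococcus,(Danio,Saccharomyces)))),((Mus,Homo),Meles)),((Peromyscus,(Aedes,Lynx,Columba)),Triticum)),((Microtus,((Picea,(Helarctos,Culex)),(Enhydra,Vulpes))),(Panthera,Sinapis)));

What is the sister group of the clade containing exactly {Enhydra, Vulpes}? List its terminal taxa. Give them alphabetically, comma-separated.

Culex, Helarctos, Picea

The clade containing exactly {Enhydra, Vulpes} attaches to the tree at the node subtending ((Picea,(Helarctos,Culex)),(Enhydra,Vulpes)).
The other lineage descending from that same node — the sister group — is (Picea,(Helarctos,Culex)); its 3 tips in alphabetical order are the answer.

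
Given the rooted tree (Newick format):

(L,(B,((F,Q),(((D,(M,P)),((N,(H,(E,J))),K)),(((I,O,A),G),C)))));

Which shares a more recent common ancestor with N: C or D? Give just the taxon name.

D

The MRCA of N and D subtends ((D,(M,P)),((N,(H,(E,J))),K)) (8 taxa).
The MRCA of N and C subtends (((D,(M,P)),((N,(H,(E,J))),K)),(((I,O,A),G),C)) (13 taxa).
The first is nested inside the second, so N shares a more recent common ancestor with D.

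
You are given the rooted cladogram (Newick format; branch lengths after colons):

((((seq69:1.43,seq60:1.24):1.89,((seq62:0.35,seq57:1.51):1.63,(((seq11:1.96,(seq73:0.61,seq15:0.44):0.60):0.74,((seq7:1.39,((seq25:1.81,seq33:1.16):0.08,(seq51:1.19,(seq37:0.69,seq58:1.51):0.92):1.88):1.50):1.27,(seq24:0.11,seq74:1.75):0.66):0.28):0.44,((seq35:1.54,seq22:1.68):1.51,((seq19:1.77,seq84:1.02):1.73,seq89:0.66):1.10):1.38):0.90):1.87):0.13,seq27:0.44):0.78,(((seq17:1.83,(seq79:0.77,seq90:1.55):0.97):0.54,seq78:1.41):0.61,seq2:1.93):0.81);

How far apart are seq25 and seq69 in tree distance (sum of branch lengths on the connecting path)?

11.47

The path runs seq25 → … → MRCA → … → seq69; the MRCA is the node subtending ((seq69,seq60),((seq62,seq57),(((seq11,(seq73,seq15)),((seq7,((seq25,seq33),(seq51,(seq37,seq58)))),(seq24,seq74))),((seq35,seq22),((seq19,seq84),seq89))))).
Branch lengths along that path: 1.81 + 0.08 + 1.50 + 1.27 + 0.28 + 0.44 + 0.90 + 1.87 + 1.89 + 1.43 = 11.47.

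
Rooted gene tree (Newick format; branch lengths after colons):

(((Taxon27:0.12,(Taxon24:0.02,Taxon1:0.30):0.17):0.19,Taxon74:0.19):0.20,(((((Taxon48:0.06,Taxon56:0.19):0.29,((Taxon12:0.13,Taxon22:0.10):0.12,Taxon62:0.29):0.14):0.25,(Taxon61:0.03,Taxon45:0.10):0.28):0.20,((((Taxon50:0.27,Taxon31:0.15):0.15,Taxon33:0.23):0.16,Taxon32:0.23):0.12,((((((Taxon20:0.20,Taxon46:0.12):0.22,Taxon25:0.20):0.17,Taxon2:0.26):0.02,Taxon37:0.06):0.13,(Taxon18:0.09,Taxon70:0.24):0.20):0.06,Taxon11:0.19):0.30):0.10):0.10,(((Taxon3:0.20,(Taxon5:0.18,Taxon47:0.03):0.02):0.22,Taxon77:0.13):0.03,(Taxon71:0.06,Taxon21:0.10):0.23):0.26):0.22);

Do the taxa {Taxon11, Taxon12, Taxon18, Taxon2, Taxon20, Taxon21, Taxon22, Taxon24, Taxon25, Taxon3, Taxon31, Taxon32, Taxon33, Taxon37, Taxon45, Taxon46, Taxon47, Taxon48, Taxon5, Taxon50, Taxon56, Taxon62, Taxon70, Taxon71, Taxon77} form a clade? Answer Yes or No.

No

The MRCA of the listed taxa is the root, so the smallest clade containing them is the whole tree.
That clade also contains Taxon1, Taxon27, Taxon61, Taxon74, which are not in the proposed group, so the group is not monophyletic.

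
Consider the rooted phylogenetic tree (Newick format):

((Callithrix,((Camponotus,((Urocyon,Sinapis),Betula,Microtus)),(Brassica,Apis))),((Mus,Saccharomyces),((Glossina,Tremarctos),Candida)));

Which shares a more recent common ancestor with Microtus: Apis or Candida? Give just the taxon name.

The MRCA of Microtus and Apis subtends ((Camponotus,((Urocyon,Sinapis),Betula,Microtus)),(Brassica,Apis)) (7 taxa).
The MRCA of Microtus and Candida is the root, subtending the entire tree (13 taxa).
The first is nested inside the second, so Microtus shares a more recent common ancestor with Apis.

Apis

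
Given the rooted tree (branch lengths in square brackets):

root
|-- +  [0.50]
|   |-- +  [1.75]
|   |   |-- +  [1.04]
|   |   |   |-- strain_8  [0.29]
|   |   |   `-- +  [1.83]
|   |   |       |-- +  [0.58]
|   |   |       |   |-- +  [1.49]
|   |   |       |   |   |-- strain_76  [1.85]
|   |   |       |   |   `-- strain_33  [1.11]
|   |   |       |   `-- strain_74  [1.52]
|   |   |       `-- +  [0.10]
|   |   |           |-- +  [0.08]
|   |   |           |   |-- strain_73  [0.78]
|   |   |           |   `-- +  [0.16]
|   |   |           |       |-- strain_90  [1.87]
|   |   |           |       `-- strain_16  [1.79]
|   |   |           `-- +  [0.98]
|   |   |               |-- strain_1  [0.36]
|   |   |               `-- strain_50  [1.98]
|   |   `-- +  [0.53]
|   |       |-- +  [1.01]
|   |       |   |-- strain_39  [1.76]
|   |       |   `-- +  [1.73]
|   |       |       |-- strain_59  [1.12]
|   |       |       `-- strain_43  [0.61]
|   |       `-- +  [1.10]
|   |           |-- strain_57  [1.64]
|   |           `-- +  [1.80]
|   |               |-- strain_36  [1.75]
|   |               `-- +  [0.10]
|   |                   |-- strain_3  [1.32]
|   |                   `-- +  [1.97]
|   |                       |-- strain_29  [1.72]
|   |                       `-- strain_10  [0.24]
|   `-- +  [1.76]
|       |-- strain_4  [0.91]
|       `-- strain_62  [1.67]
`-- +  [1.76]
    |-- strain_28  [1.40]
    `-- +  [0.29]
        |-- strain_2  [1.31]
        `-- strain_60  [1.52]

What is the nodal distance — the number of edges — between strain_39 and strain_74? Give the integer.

7

The MRCA of strain_39 and strain_74 is the node subtending ((strain_8,(((strain_76,strain_33),strain_74),((strain_73,(strain_90,strain_16)),(strain_1,strain_50)))),((strain_39,(strain_59,strain_43)),(strain_57,(strain_36,(strain_3,(strain_29,strain_10)))))).
From strain_39 up to that node: 3 branches. From strain_74 up to the same node: 4 branches. Total: 3 + 4 = 7.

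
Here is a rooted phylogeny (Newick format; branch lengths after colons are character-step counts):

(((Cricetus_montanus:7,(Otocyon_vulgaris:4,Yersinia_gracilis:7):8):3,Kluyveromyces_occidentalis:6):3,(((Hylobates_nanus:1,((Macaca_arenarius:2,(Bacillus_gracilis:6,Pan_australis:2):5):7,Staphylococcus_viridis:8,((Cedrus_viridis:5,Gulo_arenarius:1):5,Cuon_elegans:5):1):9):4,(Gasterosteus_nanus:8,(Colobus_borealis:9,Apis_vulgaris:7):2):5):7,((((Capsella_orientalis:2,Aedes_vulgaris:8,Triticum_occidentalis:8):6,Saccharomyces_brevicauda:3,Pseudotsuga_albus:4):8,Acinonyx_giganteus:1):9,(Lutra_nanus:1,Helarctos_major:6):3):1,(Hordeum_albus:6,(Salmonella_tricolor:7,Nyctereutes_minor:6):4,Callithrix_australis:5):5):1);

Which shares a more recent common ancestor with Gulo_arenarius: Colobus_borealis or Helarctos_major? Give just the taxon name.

The MRCA of Gulo_arenarius and Colobus_borealis subtends ((Hylobates_nanus,((Macaca_arenarius,(Bacillus_gracilis,Pan_australis)),Staphylococcus_viridis,((Cedrus_viridis,Gulo_arenarius),Cuon_elegans))),(Gasterosteus_nanus,(Colobus_borealis,Apis_vulgaris))) (11 taxa).
The MRCA of Gulo_arenarius and Helarctos_major subtends (((Hylobates_nanus,((Macaca_arenarius,(Bacillus_gracilis,Pan_australis)),Staphylococcus_viridis,((Cedrus_viridis,Gulo_arenarius),Cuon_elegans))),(Gasterosteus_nanus,(Colobus_borealis,Apis_vulgaris))),((((Capsella_orientalis,Aedes_vulgaris,Triticum_occidentalis),Saccharomyces_brevicauda,Pseudotsuga_albus),Acinonyx_giganteus),(Lutra_nanus,Helarctos_major)),(Hordeum_albus,(Salmonella_tricolor,Nyctereutes_minor),Callithrix_australis)) (23 taxa).
The first is nested inside the second, so Gulo_arenarius shares a more recent common ancestor with Colobus_borealis.

Colobus_borealis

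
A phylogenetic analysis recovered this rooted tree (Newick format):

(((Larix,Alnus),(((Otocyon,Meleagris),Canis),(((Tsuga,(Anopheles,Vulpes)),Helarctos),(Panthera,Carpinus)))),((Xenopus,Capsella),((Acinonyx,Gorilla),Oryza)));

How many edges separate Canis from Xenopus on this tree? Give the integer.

The MRCA of Canis and Xenopus is the root of the tree.
From Canis up to that node: 4 branches. From Xenopus up to the same node: 3 branches. Total: 4 + 3 = 7.

7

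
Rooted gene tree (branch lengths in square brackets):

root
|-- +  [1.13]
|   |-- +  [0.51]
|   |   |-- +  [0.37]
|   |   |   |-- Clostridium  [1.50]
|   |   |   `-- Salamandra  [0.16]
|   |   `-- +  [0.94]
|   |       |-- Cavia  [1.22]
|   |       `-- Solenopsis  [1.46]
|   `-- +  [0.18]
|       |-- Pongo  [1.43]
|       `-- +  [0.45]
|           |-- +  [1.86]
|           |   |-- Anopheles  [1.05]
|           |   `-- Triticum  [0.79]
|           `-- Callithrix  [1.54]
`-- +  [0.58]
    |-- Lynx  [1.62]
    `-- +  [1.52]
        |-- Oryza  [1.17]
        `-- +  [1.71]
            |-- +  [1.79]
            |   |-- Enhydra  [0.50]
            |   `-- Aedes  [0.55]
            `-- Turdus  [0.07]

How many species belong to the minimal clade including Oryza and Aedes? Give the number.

4

The MRCA of Oryza and Aedes is the node subtending (Oryza,((Enhydra,Aedes),Turdus)).
That clade contains 4 terminal taxa: Aedes, Enhydra, Oryza, Turdus.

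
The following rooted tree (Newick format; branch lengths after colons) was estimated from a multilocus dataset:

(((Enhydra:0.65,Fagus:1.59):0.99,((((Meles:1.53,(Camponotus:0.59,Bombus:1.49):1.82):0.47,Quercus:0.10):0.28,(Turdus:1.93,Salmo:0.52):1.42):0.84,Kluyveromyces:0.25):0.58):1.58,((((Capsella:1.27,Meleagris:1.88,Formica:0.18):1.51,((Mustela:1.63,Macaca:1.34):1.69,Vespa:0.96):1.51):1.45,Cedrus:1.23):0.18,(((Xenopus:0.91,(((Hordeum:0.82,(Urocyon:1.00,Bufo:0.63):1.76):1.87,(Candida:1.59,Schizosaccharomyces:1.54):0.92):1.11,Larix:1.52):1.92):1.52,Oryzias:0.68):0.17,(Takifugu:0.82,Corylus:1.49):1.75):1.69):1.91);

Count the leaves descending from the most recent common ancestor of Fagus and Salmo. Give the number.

The MRCA of Fagus and Salmo is the node subtending ((Enhydra,Fagus),((((Meles,(Camponotus,Bombus)),Quercus),(Turdus,Salmo)),Kluyveromyces)).
That clade contains 9 terminal taxa: Bombus, Camponotus, Enhydra, Fagus, Kluyveromyces, Meles, Quercus, Salmo, Turdus.

9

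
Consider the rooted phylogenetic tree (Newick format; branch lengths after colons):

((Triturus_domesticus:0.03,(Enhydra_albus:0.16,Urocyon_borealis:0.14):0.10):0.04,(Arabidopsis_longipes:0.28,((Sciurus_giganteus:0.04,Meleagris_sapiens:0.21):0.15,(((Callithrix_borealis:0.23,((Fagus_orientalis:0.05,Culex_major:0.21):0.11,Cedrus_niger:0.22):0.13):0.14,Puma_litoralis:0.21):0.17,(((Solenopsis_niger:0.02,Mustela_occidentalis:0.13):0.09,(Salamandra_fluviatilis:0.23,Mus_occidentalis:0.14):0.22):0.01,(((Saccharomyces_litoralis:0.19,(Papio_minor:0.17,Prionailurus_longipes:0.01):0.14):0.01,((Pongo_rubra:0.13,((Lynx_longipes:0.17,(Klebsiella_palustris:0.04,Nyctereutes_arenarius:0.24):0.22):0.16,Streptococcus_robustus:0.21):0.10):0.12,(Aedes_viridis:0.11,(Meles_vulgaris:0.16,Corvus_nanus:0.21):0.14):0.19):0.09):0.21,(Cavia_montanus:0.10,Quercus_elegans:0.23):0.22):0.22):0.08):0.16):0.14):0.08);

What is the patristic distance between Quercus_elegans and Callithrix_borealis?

The path runs Quercus_elegans → … → MRCA → … → Callithrix_borealis; the MRCA is the node subtending (((Callithrix_borealis,((Fagus_orientalis,Culex_major),Cedrus_niger)),Puma_litoralis),(((Solenopsis_niger,Mustela_occidentalis),(Salamandra_fluviatilis,Mus_occidentalis)),(((Saccharomyces_litoralis,(Papio_minor,Prionailurus_longipes)),((Pongo_rubra,((Lynx_longipes,(Klebsiella_palustris,Nyctereutes_arenarius)),Streptococcus_robustus)),(Aedes_viridis,(Meles_vulgaris,Corvus_nanus)))),(Cavia_montanus,Quercus_elegans)))).
Branch lengths along that path: 0.23 + 0.22 + 0.22 + 0.08 + 0.17 + 0.14 + 0.23 = 1.29.

1.29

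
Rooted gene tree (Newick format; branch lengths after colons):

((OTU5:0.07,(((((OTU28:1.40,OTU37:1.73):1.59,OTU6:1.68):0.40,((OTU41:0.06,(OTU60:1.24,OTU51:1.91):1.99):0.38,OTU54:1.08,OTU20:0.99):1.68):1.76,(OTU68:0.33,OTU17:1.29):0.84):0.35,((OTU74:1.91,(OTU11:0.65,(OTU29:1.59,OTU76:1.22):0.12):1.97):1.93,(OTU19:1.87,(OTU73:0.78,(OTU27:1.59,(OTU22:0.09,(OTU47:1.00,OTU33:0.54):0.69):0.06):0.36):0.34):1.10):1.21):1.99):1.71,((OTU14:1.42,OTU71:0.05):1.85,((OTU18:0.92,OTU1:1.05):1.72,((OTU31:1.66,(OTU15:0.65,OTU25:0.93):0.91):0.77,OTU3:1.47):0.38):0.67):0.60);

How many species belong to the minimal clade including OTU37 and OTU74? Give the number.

The MRCA of OTU37 and OTU74 is the node subtending (((((OTU28,OTU37),OTU6),((OTU41,(OTU60,OTU51)),OTU54,OTU20)),(OTU68,OTU17)),((OTU74,(OTU11,(OTU29,OTU76))),(OTU19,(OTU73,(OTU27,(OTU22,(OTU47,OTU33))))))).
That clade contains 20 terminal taxa: OTU11, OTU17, OTU19, OTU20, OTU22, OTU27, OTU28, OTU29, OTU33, OTU37, OTU41, OTU47, OTU51, OTU54, OTU6, OTU60, OTU68, OTU73, OTU74, OTU76.

20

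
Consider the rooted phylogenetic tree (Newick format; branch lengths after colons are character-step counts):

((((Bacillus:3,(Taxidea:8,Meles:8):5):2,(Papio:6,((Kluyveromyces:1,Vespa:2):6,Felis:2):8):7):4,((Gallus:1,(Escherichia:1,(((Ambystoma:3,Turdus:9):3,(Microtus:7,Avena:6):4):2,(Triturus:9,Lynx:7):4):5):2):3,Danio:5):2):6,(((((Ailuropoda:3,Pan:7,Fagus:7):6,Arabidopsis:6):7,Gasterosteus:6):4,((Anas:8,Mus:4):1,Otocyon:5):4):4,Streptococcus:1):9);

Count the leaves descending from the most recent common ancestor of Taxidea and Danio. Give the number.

The MRCA of Taxidea and Danio is the node subtending (((Bacillus,(Taxidea,Meles)),(Papio,((Kluyveromyces,Vespa),Felis))),((Gallus,(Escherichia,(((Ambystoma,Turdus),(Microtus,Avena)),(Triturus,Lynx)))),Danio)).
That clade contains 16 terminal taxa: Ambystoma, Avena, Bacillus, Danio, Escherichia, Felis, Gallus, Kluyveromyces, Lynx, Meles, Microtus, Papio, Taxidea, Triturus, Turdus, Vespa.

16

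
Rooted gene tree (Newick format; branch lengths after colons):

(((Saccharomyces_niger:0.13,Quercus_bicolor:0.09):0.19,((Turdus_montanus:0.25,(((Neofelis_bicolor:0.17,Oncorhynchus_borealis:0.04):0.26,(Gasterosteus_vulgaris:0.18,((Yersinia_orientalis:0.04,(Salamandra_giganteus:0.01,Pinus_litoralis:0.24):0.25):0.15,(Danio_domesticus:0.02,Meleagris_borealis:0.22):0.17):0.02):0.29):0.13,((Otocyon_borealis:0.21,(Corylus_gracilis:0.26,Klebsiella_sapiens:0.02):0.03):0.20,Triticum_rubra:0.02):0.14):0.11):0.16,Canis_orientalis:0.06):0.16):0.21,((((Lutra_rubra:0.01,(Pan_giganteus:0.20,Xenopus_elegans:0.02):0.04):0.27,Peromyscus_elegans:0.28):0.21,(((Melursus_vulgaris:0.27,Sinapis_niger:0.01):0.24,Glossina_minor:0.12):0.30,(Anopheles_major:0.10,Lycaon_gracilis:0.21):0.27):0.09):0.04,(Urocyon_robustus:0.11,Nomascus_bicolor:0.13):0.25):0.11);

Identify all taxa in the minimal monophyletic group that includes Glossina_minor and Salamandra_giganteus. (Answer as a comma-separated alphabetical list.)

Anopheles_major, Canis_orientalis, Corylus_gracilis, Danio_domesticus, Gasterosteus_vulgaris, Glossina_minor, Klebsiella_sapiens, Lutra_rubra, Lycaon_gracilis, Meleagris_borealis, Melursus_vulgaris, Neofelis_bicolor, Nomascus_bicolor, Oncorhynchus_borealis, Otocyon_borealis, Pan_giganteus, Peromyscus_elegans, Pinus_litoralis, Quercus_bicolor, Saccharomyces_niger, Salamandra_giganteus, Sinapis_niger, Triticum_rubra, Turdus_montanus, Urocyon_robustus, Xenopus_elegans, Yersinia_orientalis

Tracing Glossina_minor: it sits inside ((Melursus_vulgaris,Sinapis_niger),Glossina_minor).
Tracing Salamandra_giganteus: it sits inside (Salamandra_giganteus,Pinus_litoralis).
The smallest clade enclosing both is the whole tree (their MRCA is the root), so the answer is all 27 tips in alphabetical order.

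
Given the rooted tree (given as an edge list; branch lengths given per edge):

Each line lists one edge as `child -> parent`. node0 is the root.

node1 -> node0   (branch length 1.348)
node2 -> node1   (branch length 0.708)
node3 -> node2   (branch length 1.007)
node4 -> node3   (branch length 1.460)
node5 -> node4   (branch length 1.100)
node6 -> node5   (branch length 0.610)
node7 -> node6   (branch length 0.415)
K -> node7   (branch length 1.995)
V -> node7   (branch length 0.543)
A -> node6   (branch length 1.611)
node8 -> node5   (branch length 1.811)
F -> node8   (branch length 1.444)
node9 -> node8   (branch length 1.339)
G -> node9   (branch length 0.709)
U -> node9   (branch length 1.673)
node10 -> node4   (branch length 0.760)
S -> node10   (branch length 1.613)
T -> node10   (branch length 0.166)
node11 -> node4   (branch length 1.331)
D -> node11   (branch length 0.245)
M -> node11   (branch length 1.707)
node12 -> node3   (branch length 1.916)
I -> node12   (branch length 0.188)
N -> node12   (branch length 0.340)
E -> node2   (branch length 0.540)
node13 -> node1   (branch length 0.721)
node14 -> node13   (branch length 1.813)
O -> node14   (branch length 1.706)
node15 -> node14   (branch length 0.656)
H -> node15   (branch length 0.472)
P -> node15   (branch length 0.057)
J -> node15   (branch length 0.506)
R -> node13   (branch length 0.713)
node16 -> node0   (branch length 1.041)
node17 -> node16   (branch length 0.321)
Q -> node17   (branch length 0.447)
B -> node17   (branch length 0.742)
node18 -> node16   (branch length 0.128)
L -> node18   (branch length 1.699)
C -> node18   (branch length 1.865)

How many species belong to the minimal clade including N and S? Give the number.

The MRCA of N and S is the node subtending (((((K,V),A),(F,(G,U))),(S,T),(D,M)),(I,N)).
That clade contains 12 terminal taxa: A, D, F, G, I, K, M, N, S, T, U, V.

12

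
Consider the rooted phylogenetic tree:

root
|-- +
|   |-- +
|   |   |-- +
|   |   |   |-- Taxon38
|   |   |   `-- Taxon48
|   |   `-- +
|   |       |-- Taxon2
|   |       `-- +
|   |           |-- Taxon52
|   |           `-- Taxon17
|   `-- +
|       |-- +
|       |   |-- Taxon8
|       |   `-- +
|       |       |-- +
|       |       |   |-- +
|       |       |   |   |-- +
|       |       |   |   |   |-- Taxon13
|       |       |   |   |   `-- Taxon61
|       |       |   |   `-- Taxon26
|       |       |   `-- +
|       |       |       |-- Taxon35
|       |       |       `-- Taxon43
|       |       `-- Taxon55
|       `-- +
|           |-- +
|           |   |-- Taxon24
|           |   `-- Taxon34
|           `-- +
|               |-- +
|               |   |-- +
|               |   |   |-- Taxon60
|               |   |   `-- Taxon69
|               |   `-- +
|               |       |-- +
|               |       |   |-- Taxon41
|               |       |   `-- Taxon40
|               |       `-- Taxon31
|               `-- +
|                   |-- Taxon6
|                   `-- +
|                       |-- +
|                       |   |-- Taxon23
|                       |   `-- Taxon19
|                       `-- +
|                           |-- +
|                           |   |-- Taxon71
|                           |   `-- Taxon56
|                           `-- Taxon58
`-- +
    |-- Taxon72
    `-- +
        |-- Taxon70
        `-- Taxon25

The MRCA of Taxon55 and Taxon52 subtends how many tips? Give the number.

25

The MRCA of Taxon55 and Taxon52 is the node subtending (((Taxon38,Taxon48),(Taxon2,(Taxon52,Taxon17))),((Taxon8,((((Taxon13,Taxon61),Taxon26),(Taxon35,Taxon43)),Taxon55)),((Taxon24,Taxon34),(((Taxon60,Taxon69),((Taxon41,Taxon40),Taxon31)),(Taxon6,((Taxon23,Taxon19),((Taxon71,Taxon56),Taxon58))))))).
That clade contains 25 terminal taxa: Taxon13, Taxon17, Taxon19, Taxon2, Taxon23, Taxon24, Taxon26, Taxon31, Taxon34, Taxon35, Taxon38, Taxon40, Taxon41, Taxon43, Taxon48, Taxon52, Taxon55, Taxon56, Taxon58, Taxon6, Taxon60, Taxon61, Taxon69, Taxon71, Taxon8.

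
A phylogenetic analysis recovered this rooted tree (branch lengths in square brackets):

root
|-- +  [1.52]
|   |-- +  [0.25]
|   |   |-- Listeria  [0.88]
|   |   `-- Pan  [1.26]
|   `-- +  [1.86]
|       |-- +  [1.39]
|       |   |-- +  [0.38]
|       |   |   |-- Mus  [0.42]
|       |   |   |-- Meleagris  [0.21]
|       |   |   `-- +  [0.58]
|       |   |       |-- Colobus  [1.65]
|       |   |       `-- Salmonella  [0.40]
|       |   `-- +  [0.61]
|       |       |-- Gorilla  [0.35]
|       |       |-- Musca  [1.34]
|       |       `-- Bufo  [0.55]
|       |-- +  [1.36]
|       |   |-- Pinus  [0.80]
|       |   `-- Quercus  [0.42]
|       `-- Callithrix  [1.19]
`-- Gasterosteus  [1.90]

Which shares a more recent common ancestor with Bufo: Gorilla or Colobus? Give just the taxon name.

The MRCA of Bufo and Gorilla subtends (Gorilla,Musca,Bufo) (3 taxa).
The MRCA of Bufo and Colobus subtends ((Mus,Meleagris,(Colobus,Salmonella)),(Gorilla,Musca,Bufo)) (7 taxa).
The first is nested inside the second, so Bufo shares a more recent common ancestor with Gorilla.

Gorilla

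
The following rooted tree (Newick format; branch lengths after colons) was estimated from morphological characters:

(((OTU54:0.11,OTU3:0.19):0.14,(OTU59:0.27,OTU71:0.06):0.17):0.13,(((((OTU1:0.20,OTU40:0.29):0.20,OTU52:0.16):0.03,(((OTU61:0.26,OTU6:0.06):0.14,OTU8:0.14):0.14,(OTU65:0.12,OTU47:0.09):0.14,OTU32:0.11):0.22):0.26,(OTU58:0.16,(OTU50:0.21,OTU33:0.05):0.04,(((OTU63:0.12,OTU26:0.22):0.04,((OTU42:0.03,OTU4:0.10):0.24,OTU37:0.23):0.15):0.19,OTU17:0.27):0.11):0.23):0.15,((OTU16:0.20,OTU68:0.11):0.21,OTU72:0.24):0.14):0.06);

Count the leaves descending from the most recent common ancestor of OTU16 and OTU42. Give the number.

21

The MRCA of OTU16 and OTU42 is the node subtending (((((OTU1,OTU40),OTU52),(((OTU61,OTU6),OTU8),(OTU65,OTU47),OTU32)),(OTU58,(OTU50,OTU33),(((OTU63,OTU26),((OTU42,OTU4),OTU37)),OTU17))),((OTU16,OTU68),OTU72)).
That clade contains 21 terminal taxa: OTU1, OTU16, OTU17, OTU26, OTU32, OTU33, OTU37, OTU4, OTU40, OTU42, OTU47, OTU50, OTU52, OTU58, OTU6, OTU61, OTU63, OTU65, OTU68, OTU72, OTU8.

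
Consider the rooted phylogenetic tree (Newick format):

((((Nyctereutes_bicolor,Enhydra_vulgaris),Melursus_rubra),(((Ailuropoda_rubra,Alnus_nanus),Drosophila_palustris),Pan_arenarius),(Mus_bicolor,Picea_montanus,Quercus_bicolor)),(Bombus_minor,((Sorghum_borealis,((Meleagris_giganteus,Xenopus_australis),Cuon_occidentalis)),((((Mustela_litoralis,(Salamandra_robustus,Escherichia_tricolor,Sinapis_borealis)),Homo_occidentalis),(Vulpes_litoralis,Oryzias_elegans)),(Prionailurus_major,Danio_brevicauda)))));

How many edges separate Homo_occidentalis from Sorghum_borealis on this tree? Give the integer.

The MRCA of Homo_occidentalis and Sorghum_borealis is the node subtending ((Sorghum_borealis,((Meleagris_giganteus,Xenopus_australis),Cuon_occidentalis)),((((Mustela_litoralis,(Salamandra_robustus,Escherichia_tricolor,Sinapis_borealis)),Homo_occidentalis),(Vulpes_litoralis,Oryzias_elegans)),(Prionailurus_major,Danio_brevicauda))).
From Homo_occidentalis up to that node: 4 branches. From Sorghum_borealis up to the same node: 2 branches. Total: 4 + 2 = 6.

6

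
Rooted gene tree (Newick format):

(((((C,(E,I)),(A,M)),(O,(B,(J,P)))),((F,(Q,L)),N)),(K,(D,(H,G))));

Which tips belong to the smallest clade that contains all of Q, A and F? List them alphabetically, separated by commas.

Tracing Q: it sits inside (Q,L).
Tracing A: it sits inside (A,M).
Tracing F: it sits inside (F,(Q,L)).
The smallest clade enclosing all 3 is ((((C,(E,I)),(A,M)),(O,(B,(J,P)))),((F,(Q,L)),N)); the answer is its 13 terminal taxa in alphabetical order.

A, B, C, E, F, I, J, L, M, N, O, P, Q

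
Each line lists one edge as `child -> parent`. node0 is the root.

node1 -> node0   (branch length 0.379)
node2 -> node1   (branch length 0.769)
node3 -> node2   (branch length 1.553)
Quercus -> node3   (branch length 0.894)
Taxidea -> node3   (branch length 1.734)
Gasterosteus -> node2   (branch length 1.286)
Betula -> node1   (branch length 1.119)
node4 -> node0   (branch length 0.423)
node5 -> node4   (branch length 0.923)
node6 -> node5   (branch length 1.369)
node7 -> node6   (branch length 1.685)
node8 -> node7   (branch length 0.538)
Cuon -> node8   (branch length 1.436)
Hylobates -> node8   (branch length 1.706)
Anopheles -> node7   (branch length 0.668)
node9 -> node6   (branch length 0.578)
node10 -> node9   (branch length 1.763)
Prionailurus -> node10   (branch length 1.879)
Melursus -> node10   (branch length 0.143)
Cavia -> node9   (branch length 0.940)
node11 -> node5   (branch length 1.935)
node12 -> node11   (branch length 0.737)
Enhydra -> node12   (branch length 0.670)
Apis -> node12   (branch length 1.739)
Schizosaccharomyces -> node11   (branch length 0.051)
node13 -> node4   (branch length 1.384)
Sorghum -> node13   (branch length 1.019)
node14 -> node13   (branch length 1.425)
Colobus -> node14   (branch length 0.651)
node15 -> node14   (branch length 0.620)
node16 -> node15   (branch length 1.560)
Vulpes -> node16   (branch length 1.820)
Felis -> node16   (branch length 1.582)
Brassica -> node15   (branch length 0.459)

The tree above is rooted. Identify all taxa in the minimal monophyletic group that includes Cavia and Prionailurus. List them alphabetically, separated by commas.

Tracing Cavia: it sits inside ((Prionailurus,Melursus),Cavia).
Tracing Prionailurus: it sits inside (Prionailurus,Melursus).
The smallest clade enclosing both is ((Prionailurus,Melursus),Cavia); the answer is its 3 terminal taxa in alphabetical order.

Cavia, Melursus, Prionailurus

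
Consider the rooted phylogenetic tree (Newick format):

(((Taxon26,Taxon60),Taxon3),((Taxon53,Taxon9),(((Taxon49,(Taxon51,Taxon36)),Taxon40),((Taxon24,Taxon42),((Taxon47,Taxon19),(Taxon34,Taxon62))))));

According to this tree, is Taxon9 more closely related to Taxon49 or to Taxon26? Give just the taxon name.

Taxon49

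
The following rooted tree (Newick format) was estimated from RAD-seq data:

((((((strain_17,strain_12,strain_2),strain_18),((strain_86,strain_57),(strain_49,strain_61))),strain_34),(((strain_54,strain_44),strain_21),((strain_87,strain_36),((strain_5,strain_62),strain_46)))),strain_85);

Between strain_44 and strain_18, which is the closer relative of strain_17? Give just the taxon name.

The MRCA of strain_17 and strain_18 subtends ((strain_17,strain_12,strain_2),strain_18) (4 taxa).
The MRCA of strain_17 and strain_44 subtends (((((strain_17,strain_12,strain_2),strain_18),((strain_86,strain_57),(strain_49,strain_61))),strain_34),(((strain_54,strain_44),strain_21),((strain_87,strain_36),((strain_5,strain_62),strain_46)))) (17 taxa).
The first is nested inside the second, so strain_17 shares a more recent common ancestor with strain_18.

strain_18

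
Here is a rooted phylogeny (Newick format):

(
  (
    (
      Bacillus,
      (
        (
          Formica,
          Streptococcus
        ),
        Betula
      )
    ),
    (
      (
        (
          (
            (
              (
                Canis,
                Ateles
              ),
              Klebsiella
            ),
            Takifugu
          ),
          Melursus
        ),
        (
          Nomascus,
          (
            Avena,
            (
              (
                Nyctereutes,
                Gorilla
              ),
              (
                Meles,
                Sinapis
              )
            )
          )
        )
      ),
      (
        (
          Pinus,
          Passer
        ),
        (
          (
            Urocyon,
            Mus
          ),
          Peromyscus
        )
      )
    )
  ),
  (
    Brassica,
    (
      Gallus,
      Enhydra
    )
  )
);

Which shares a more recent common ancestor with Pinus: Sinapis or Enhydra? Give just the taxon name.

The MRCA of Pinus and Sinapis subtends ((((((Canis,Ateles),Klebsiella),Takifugu),Melursus),(Nomascus,(Avena,((Nyctereutes,Gorilla),(Meles,Sinapis))))),((Pinus,Passer),((Urocyon,Mus),Peromyscus))) (16 taxa).
The MRCA of Pinus and Enhydra is the root, subtending the entire tree (23 taxa).
The first is nested inside the second, so Pinus shares a more recent common ancestor with Sinapis.

Sinapis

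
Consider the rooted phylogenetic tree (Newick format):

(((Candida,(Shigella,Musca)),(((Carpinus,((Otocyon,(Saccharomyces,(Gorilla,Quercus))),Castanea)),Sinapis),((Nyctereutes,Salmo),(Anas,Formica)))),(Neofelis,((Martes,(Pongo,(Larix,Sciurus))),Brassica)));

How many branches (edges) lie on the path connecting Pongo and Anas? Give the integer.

10

The MRCA of Pongo and Anas is the root of the tree.
From Pongo up to that node: 5 branches. From Anas up to the same node: 5 branches. Total: 5 + 5 = 10.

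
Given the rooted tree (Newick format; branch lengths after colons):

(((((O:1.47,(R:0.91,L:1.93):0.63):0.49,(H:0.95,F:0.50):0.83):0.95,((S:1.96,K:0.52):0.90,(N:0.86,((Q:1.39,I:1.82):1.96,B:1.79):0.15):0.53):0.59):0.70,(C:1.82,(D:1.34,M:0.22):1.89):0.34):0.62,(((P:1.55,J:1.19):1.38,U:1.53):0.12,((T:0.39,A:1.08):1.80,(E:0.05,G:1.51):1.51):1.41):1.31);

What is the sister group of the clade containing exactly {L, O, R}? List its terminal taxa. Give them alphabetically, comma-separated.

The clade containing exactly {L, O, R} attaches to the tree at the node subtending ((O,(R,L)),(H,F)).
The other lineage descending from that same node — the sister group — is (H,F); its 2 tips in alphabetical order are the answer.

F, H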